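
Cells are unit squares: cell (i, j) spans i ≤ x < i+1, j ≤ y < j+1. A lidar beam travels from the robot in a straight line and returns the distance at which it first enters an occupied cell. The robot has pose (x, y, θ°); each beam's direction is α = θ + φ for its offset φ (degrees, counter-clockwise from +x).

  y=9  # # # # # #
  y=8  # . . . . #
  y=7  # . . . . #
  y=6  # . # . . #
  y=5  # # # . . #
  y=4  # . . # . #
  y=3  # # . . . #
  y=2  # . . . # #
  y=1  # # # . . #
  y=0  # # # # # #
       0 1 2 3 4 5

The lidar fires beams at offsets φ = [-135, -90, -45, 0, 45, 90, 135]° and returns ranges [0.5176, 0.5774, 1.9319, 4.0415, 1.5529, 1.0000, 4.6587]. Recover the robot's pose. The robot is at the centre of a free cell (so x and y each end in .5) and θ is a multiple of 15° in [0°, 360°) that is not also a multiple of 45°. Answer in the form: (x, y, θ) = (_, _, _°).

Candidates: 24 free-cell centres × 16 headings = 384 poses. Raycast each; keep the one whose scan matches to 4 dp.
  (3.5, 8.5, 165°): beam 1 = 1.0000 ≠ 0.5176 ✗
  (2.5, 7.5, 150°): beam 1 = 2.5882 ≠ 0.5176 ✗
  (4.5, 6.5, 150°): beam 2 = 1.0000 ≠ 0.5774 ✗
  (3.5, 5.5, 60°): beam 2 = 1.7321 ≠ 0.5774 ✗
  …
  (4.5, 5.5, 120°): r_1=0.5176, r_2=0.5774, r_3=1.9319, r_4=4.0415, r_5=1.5529, r_6=1.0000, r_7=4.6587 — all match ✓
No second candidate reproduces the full scan.

(x, y, θ) = (4.5, 5.5, 120°)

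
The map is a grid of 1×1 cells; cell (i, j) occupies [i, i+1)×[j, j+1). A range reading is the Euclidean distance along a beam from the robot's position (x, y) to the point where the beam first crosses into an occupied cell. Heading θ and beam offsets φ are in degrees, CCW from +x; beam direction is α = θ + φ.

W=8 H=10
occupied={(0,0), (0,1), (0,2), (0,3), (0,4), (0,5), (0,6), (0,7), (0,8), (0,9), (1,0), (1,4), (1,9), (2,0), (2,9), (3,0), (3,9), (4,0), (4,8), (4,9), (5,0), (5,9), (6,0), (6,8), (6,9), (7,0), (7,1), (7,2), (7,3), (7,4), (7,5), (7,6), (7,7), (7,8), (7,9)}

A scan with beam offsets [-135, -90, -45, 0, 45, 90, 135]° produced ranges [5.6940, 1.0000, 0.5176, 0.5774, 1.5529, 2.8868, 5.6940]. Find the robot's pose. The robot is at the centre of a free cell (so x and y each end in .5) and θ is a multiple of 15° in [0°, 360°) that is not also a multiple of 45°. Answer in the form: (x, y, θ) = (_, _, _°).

(x, y, θ) = (6.5, 6.5, 30°)

Enumerate (i+0.5, j+0.5, θ) over the 45 free cells and 16 admissible headings. For each, cast all 7 beams and compare to the given ranges.
  (6.5, 3.5, 300°): beam 1 = 4.6587 ≠ 5.6940 ✗
  (5.5, 3.5, 15°): beam 1 = 2.8868 ≠ 5.6940 ✗
  (1.5, 8.5, 60°): beam 1 = 7.7646 ≠ 5.6940 ✗
  …
  (6.5, 6.5, 30°): r_1=5.6940, r_2=1.0000, r_3=0.5176, r_4=0.5774, r_5=1.5529, r_6=2.8868, r_7=5.6940 — all match ✓
Only this pose fits every beam.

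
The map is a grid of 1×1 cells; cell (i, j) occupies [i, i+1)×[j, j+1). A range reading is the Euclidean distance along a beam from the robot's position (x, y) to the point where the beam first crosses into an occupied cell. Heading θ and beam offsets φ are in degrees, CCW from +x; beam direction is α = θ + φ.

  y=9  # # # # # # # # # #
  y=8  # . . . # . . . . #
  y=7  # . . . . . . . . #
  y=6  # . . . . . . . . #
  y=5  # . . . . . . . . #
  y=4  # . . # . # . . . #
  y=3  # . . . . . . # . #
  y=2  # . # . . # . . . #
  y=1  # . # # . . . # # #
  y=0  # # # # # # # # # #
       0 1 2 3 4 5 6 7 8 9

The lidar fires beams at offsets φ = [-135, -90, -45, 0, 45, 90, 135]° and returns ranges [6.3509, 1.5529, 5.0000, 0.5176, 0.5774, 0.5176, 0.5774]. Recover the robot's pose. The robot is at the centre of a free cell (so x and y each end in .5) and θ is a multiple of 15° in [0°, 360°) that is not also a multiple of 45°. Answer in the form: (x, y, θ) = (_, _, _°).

Candidates: 54 free-cell centres × 16 headings = 864 poses. Raycast each; keep the one whose scan matches to 4 dp.
  (2.5, 7.5, 300°): beam 1 = 1.5529 ≠ 6.3509 ✗
  (2.5, 4.5, 150°): beam 1 = 0.5176 ≠ 6.3509 ✗
  (4.5, 5.5, 330°): beam 1 = 3.6235 ≠ 6.3509 ✗
  (1.5, 2.5, 210°): beam 1 = 6.7293 ≠ 6.3509 ✗
  …
  (3.5, 2.5, 165°): r_1=6.3509, r_2=1.5529, r_3=5.0000, r_4=0.5176, r_5=0.5774, r_6=0.5176, r_7=0.5774 — all match ✓
No second candidate reproduces the full scan.

(x, y, θ) = (3.5, 2.5, 165°)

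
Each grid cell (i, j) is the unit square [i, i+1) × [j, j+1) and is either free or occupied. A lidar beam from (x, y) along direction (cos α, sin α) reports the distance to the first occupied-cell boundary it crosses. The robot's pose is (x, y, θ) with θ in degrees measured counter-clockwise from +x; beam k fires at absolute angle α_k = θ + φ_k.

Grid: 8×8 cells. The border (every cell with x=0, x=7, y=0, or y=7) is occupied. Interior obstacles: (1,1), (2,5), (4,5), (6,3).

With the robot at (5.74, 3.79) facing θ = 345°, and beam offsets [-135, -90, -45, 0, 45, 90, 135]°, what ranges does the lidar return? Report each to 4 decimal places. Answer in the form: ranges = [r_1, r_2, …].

beam 1: φ=-135°, α=210°
  cosα=-0.8660 sinα=-0.5000 | (5,3) | tMaxX 0.8545 tMaxY 1.5800 | tΔX 1.1547 tΔY 2.0000
    t=0.8545 [x] (4,3)
    t=1.5800 [y] (4,2)
    t=2.0092 [x] (3,2)
    t=3.1639 [x] (2,2)
    t=3.5800 [y] (2,1)
    t=4.3186 [x] (1,1) — stop
  → r_1 = 4.3186
beam 2: φ=-90°, α=255°
  cosα=-0.2588 sinα=-0.9659 | (5,3) | tMaxX 2.8591 tMaxY 0.8179 | tΔX 3.8637 tΔY 1.0353
    t=0.8179 [y] (5,2)
    t=1.8531 [y] (5,1)
    t=2.8591 [x] (4,1)
    t=2.8884 [y] (4,0) — stop
  → r_2 = 2.8884
beam 3: φ=-45°, α=300°
  cosα=0.5000 sinα=-0.8660 | (5,3) | tMaxX 0.5200 tMaxY 0.9122 | tΔX 2.0000 tΔY 1.1547
    t=0.5200 [x] (6,3) — stop
  → r_3 = 0.5200
beam 4: φ=0°, α=345°
  cosα=0.9659 sinα=-0.2588 | (5,3) | tMaxX 0.2692 tMaxY 3.0523 | tΔX 1.0353 tΔY 3.8637
    t=0.2692 [x] (6,3) — stop
  → r_4 = 0.2692
beam 5: φ=45°, α=30°
  cosα=0.8660 sinα=0.5000 | (5,3) | tMaxX 0.3002 tMaxY 0.4200 | tΔX 1.1547 tΔY 2.0000
    t=0.3002 [x] (6,3) — stop
  → r_5 = 0.3002
beam 6: φ=90°, α=75°
  cosα=0.2588 sinα=0.9659 | (5,3) | tMaxX 1.0046 tMaxY 0.2174 | tΔX 3.8637 tΔY 1.0353
    t=0.2174 [y] (5,4)
    t=1.0046 [x] (6,4)
    t=1.2527 [y] (6,5)
    t=2.2880 [y] (6,6)
    t=3.3232 [y] (6,7) — stop
  → r_6 = 3.3232
beam 7: φ=135°, α=120°
  cosα=-0.5000 sinα=0.8660 | (5,3) | tMaxX 1.4800 tMaxY 0.2425 | tΔX 2.0000 tΔY 1.1547
    t=0.2425 [y] (5,4)
    t=1.3972 [y] (5,5)
    t=1.4800 [x] (4,5) — stop
  → r_7 = 1.4800

ranges = [4.3186, 2.8884, 0.5200, 0.2692, 0.3002, 3.3232, 1.4800]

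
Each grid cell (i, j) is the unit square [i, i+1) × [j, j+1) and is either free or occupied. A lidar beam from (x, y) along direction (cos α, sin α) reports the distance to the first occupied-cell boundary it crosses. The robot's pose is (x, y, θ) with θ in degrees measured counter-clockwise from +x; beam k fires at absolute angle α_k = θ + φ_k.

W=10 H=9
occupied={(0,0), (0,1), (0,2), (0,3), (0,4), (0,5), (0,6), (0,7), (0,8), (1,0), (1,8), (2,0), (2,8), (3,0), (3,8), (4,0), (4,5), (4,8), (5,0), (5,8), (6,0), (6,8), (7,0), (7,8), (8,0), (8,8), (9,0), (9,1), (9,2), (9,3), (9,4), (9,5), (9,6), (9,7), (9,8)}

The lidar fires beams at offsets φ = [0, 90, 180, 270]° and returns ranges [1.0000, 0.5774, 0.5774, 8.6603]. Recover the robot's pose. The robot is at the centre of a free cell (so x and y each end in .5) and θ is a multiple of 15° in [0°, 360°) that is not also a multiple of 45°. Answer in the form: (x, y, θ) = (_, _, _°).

Candidates: 55 free-cell centres × 16 headings = 880 poses. Raycast each; keep the one whose scan matches to 4 dp.
  (3.5, 7.5, 240°): beam 1 = 5.0000 ≠ 1.0000 ✗
  (6.5, 2.5, 150°): beam 1 = 6.3509 ≠ 1.0000 ✗
  (6.5, 3.5, 60°): beam 1 = 5.0000 ≠ 1.0000 ✗
  …
  (1.5, 1.5, 120°): r_1=1.0000, r_2=0.5774, r_3=0.5774, r_4=8.6603 — all match ✓
No second candidate reproduces the full scan.

(x, y, θ) = (1.5, 1.5, 120°)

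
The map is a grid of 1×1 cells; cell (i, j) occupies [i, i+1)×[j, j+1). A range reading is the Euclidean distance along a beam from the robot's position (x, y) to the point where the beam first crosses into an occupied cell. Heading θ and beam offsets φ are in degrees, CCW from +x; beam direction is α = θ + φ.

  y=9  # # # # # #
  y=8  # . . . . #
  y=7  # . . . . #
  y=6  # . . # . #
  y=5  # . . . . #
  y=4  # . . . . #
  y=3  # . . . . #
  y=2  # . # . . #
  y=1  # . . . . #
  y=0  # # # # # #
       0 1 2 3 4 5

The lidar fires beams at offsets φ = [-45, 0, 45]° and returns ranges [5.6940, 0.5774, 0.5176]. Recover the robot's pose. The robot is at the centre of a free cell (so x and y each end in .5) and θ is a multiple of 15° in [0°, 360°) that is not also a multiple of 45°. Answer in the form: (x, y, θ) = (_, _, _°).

The pose lattice has 30·16 = 480 candidates. Test each by forward raycasting.
  (2.5, 4.5, 240°): beam 1 = 1.5529 ≠ 5.6940 ✗
  (1.5, 5.5, 120°): beam 1 = 3.6235 ≠ 5.6940 ✗
  (2.5, 8.5, 105°): beam 1 = 0.5774 ≠ 5.6940 ✗
  (1.5, 7.5, 105°): beam 1 = 1.7321 ≠ 5.6940 ✗
  (4.5, 6.5, 165°): beam 1 = 2.8868 ≠ 5.6940 ✗
  …
  (2.5, 6.5, 330°): r_1=5.6940, r_2=0.5774, r_3=0.5176 — all match ✓
Unique over the lattice → pose = (2.5, 6.5, 330°).

(x, y, θ) = (2.5, 6.5, 330°)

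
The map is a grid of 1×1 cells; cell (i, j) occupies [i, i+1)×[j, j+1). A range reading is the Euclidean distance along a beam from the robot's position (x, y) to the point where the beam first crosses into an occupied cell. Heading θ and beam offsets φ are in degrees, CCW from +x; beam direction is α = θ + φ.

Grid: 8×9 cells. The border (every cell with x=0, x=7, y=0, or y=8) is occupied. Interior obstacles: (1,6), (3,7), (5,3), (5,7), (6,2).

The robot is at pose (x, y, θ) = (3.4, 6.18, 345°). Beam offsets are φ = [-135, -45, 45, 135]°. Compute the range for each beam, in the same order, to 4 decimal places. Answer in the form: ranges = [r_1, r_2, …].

ranges = [2.7713, 3.2000, 1.8475, 2.1016]

beam 1: φ=-135°, α=210°
  cosα=-0.8660 sinα=-0.5000 | (3,6) | tMaxX 0.4619 tMaxY 0.3600 | tΔX 1.1547 tΔY 2.0000
    t=0.3600 [y] (3,5)
    t=0.4619 [x] (2,5)
    t=1.6166 [x] (1,5)
    t=2.3600 [y] (1,4)
    t=2.7713 [x] (0,4) — stop
  → r_1 = 2.7713
beam 2: φ=-45°, α=300°
  cosα=0.5000 sinα=-0.8660 | (3,6) | tMaxX 1.2000 tMaxY 0.2078 | tΔX 2.0000 tΔY 1.1547
    t=0.2078 [y] (3,5)
    t=1.2000 [x] (4,5)
    t=1.3625 [y] (4,4)
    t=2.5172 [y] (4,3)
    t=3.2000 [x] (5,3) — stop
  → r_2 = 3.2000
beam 3: φ=45°, α=30°
  cosα=0.8660 sinα=0.5000 | (3,6) | tMaxX 0.6928 tMaxY 1.6400 | tΔX 1.1547 tΔY 2.0000
    t=0.6928 [x] (4,6)
    t=1.6400 [y] (4,7)
    t=1.8475 [x] (5,7) — stop
  → r_3 = 1.8475
beam 4: φ=135°, α=120°
  cosα=-0.5000 sinα=0.8660 | (3,6) | tMaxX 0.8000 tMaxY 0.9469 | tΔX 2.0000 tΔY 1.1547
    t=0.8000 [x] (2,6)
    t=0.9469 [y] (2,7)
    t=2.1016 [y] (2,8) — stop
  → r_4 = 2.1016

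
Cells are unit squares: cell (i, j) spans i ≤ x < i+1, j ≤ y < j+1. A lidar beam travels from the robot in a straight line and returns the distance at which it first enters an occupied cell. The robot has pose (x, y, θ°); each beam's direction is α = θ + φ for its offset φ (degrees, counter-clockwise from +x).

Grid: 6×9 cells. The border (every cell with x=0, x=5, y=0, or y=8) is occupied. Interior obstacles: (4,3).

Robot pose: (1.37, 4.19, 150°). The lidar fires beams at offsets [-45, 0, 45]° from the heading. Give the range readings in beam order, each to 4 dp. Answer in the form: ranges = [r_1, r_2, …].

ranges = [1.4296, 0.4272, 0.3831]

beam 1: φ=-45°, α=105°
  cosα=-0.2588 sinα=0.9659 | (1,4) | tMaxX 1.4296 tMaxY 0.8386 | tΔX 3.8637 tΔY 1.0353
    t=0.8386 [y] (1,5)
    t=1.4296 [x] (0,5) — stop
  → r_1 = 1.4296
beam 2: φ=0°, α=150°
  cosα=-0.8660 sinα=0.5000 | (1,4) | tMaxX 0.4272 tMaxY 1.6200 | tΔX 1.1547 tΔY 2.0000
    t=0.4272 [x] (0,4) — stop
  → r_2 = 0.4272
beam 3: φ=45°, α=195°
  cosα=-0.9659 sinα=-0.2588 | (1,4) | tMaxX 0.3831 tMaxY 0.7341 | tΔX 1.0353 tΔY 3.8637
    t=0.3831 [x] (0,4) — stop
  → r_3 = 0.3831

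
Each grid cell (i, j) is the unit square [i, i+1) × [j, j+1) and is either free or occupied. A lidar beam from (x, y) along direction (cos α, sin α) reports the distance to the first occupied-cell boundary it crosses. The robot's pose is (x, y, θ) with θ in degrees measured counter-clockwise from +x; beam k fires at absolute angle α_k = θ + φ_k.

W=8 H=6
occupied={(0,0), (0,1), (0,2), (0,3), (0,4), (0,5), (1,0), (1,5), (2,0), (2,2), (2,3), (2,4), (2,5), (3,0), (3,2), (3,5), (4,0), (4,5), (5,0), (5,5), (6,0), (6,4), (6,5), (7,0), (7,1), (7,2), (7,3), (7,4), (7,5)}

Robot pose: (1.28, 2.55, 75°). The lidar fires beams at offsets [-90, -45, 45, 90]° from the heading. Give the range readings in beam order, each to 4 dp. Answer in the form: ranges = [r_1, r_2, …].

ranges = [0.7454, 0.8314, 0.5600, 0.2899]

beam 1: φ=-90°, α=345°
  d=(0.9659,-0.2588)  start (1,2)  tX=0.7454 tY=2.1250  stride 1/|dx|=1.0353 1/|dy|=3.8637
    cross x-line → (2,2), t=0.7454 (wall)
  → r_1 = 0.7454
beam 2: φ=-45°, α=30°
  d=(0.8660,0.5000)  start (1,2)  tX=0.8314 tY=0.9000  stride 1/|dx|=1.1547 1/|dy|=2.0000
    cross x-line → (2,2), t=0.8314 (wall)
  → r_2 = 0.8314
beam 3: φ=45°, α=120°
  d=(-0.5000,0.8660)  start (1,2)  tX=0.5600 tY=0.5196  stride 1/|dx|=2.0000 1/|dy|=1.1547
    cross y-line → (1,3), t=0.5196
    cross x-line → (0,3), t=0.5600 (wall)
  → r_3 = 0.5600
beam 4: φ=90°, α=165°
  d=(-0.9659,0.2588)  start (1,2)  tX=0.2899 tY=1.7387  stride 1/|dx|=1.0353 1/|dy|=3.8637
    cross x-line → (0,2), t=0.2899 (wall)
  → r_4 = 0.2899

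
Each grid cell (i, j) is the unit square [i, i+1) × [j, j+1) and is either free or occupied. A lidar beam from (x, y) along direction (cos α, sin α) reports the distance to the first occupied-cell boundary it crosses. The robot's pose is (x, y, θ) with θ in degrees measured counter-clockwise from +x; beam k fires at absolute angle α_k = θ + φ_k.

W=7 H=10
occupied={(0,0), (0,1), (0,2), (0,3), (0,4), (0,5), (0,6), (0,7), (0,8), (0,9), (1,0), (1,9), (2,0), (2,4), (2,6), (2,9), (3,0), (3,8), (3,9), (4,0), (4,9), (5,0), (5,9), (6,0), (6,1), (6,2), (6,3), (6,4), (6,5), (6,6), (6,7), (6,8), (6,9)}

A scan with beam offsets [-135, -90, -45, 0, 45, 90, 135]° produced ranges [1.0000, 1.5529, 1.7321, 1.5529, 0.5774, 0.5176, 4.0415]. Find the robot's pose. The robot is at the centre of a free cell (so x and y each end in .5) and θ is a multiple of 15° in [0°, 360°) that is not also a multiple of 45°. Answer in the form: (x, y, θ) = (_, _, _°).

(x, y, θ) = (2.5, 7.5, 195°)

Enumerate (i+0.5, j+0.5, θ) over the 37 free cells and 16 admissible headings. For each, cast all 7 beams and compare to the given ranges.
  (4.5, 2.5, 345°): beam 1 = 3.0000 ≠ 1.0000 ✗
  (2.5, 3.5, 105°): beam 1 = 4.0415 ≠ 1.0000 ✗
  (3.5, 1.5, 120°): beam 1 = 1.9319 ≠ 1.0000 ✗
  …
  (2.5, 7.5, 195°): r_1=1.0000, r_2=1.5529, r_3=1.7321, r_4=1.5529, r_5=0.5774, r_6=0.5176, r_7=4.0415 — all match ✓
No second candidate reproduces the full scan.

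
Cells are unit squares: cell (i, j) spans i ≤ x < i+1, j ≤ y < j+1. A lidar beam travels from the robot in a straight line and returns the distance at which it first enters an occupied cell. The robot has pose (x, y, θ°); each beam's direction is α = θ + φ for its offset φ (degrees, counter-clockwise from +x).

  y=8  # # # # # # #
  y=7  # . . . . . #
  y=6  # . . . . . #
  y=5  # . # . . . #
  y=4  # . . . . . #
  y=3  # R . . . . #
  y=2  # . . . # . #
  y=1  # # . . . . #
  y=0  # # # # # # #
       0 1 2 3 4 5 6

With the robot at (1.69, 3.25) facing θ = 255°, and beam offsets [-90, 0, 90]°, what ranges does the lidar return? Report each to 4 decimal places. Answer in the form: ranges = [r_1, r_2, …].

beam 1: φ=-90°, α=165°
  dir = (cos 165°, sin 165°) = (-0.9659, 0.2588); from cell (1,3)
  next x-line at t=0.7143, next y-line at t=2.8978; Δt_x=1.0353, Δt_y=3.8637
    x: enter (0,3) at t=0.7143 ← occupied
  → r_1 = 0.7143
beam 2: φ=0°, α=255°
  dir = (cos 255°, sin 255°) = (-0.2588, -0.9659); from cell (1,3)
  next x-line at t=2.6660, next y-line at t=0.2588; Δt_x=3.8637, Δt_y=1.0353
    y: enter (1,2) at t=0.2588
    y: enter (1,1) at t=1.2941 ← occupied
  → r_2 = 1.2941
beam 3: φ=90°, α=345°
  dir = (cos 345°, sin 345°) = (0.9659, -0.2588); from cell (1,3)
  next x-line at t=0.3209, next y-line at t=0.9659; Δt_x=1.0353, Δt_y=3.8637
    x: enter (2,3) at t=0.3209
    y: enter (2,2) at t=0.9659
    x: enter (3,2) at t=1.3562
    x: enter (4,2) at t=2.3915 ← occupied
  → r_3 = 2.3915

ranges = [0.7143, 1.2941, 2.3915]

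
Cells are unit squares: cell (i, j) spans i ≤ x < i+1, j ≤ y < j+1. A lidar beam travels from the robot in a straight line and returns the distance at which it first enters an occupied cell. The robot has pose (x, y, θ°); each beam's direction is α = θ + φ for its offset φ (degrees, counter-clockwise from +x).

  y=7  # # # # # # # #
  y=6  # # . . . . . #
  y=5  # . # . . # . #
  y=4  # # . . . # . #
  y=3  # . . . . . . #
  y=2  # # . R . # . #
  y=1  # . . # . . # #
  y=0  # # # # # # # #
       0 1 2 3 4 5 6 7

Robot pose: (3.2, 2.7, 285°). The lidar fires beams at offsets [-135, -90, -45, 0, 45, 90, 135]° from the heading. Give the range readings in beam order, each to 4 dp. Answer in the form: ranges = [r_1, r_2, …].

beam 1: φ=-135°, α=150°
  d=(-0.8660,0.5000)  start (3,2)  tX=0.2309 tY=0.6000  stride 1/|dx|=1.1547 1/|dy|=2.0000
    cross x-line → (2,2), t=0.2309
    cross y-line → (2,3), t=0.6000
    cross x-line → (1,3), t=1.3856
    cross x-line → (0,3), t=2.5403 (wall)
  → r_1 = 2.5403
beam 2: φ=-90°, α=195°
  d=(-0.9659,-0.2588)  start (3,2)  tX=0.2071 tY=2.7046  stride 1/|dx|=1.0353 1/|dy|=3.8637
    cross x-line → (2,2), t=0.2071
    cross x-line → (1,2), t=1.2423 (wall)
  → r_2 = 1.2423
beam 3: φ=-45°, α=240°
  d=(-0.5000,-0.8660)  start (3,2)  tX=0.4000 tY=0.8083  stride 1/|dx|=2.0000 1/|dy|=1.1547
    cross x-line → (2,2), t=0.4000
    cross y-line → (2,1), t=0.8083
    cross y-line → (2,0), t=1.9630 (wall)
  → r_3 = 1.9630
beam 4: φ=0°, α=285°
  d=(0.2588,-0.9659)  start (3,2)  tX=3.0910 tY=0.7247  stride 1/|dx|=3.8637 1/|dy|=1.0353
    cross y-line → (3,1), t=0.7247 (wall)
  → r_4 = 0.7247
beam 5: φ=45°, α=330°
  d=(0.8660,-0.5000)  start (3,2)  tX=0.9238 tY=1.4000  stride 1/|dx|=1.1547 1/|dy|=2.0000
    cross x-line → (4,2), t=0.9238
    cross y-line → (4,1), t=1.4000
    cross x-line → (5,1), t=2.0785
    cross x-line → (6,1), t=3.2332 (wall)
  → r_5 = 3.2332
beam 6: φ=90°, α=15°
  d=(0.9659,0.2588)  start (3,2)  tX=0.8282 tY=1.1591  stride 1/|dx|=1.0353 1/|dy|=3.8637
    cross x-line → (4,2), t=0.8282
    cross y-line → (4,3), t=1.1591
    cross x-line → (5,3), t=1.8635
    cross x-line → (6,3), t=2.8988
    cross x-line → (7,3), t=3.9340 (wall)
  → r_6 = 3.9340
beam 7: φ=135°, α=60°
  d=(0.5000,0.8660)  start (3,2)  tX=1.6000 tY=0.3464  stride 1/|dx|=2.0000 1/|dy|=1.1547
    cross y-line → (3,3), t=0.3464
    cross y-line → (3,4), t=1.5011
    cross x-line → (4,4), t=1.6000
    cross y-line → (4,5), t=2.6558
    cross x-line → (5,5), t=3.6000 (wall)
  → r_7 = 3.6000

ranges = [2.5403, 1.2423, 1.9630, 0.7247, 3.2332, 3.9340, 3.6000]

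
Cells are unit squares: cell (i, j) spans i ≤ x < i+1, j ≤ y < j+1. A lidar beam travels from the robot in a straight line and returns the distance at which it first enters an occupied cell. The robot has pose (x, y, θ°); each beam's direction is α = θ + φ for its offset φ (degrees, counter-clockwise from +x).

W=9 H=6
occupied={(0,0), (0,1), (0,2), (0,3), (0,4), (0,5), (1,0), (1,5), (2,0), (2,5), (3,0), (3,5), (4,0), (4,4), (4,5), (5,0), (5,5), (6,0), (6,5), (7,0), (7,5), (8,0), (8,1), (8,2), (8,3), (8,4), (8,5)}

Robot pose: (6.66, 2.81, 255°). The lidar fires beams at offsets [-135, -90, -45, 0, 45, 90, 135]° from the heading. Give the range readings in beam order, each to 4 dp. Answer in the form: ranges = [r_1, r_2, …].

ranges = [2.5288, 5.8597, 3.6200, 1.8738, 2.0900, 1.3873, 1.5473]

beam 1: φ=-135°, α=120°
  dir = (cos 120°, sin 120°) = (-0.5000, 0.8660); from cell (6,2)
  next x-line at t=1.3200, next y-line at t=0.2194; Δt_x=2.0000, Δt_y=1.1547
    y: enter (6,3) at t=0.2194
    x: enter (5,3) at t=1.3200
    y: enter (5,4) at t=1.3741
    y: enter (5,5) at t=2.5288 ← occupied
  → r_1 = 2.5288
beam 2: φ=-90°, α=165°
  dir = (cos 165°, sin 165°) = (-0.9659, 0.2588); from cell (6,2)
  next x-line at t=0.6833, next y-line at t=0.7341; Δt_x=1.0353, Δt_y=3.8637
    x: enter (5,2) at t=0.6833
    y: enter (5,3) at t=0.7341
    x: enter (4,3) at t=1.7186
    x: enter (3,3) at t=2.7538
    x: enter (2,3) at t=3.7891
    y: enter (2,4) at t=4.5978
    x: enter (1,4) at t=4.8244
    x: enter (0,4) at t=5.8597 ← occupied
  → r_2 = 5.8597
beam 3: φ=-45°, α=210°
  dir = (cos 210°, sin 210°) = (-0.8660, -0.5000); from cell (6,2)
  next x-line at t=0.7621, next y-line at t=1.6200; Δt_x=1.1547, Δt_y=2.0000
    x: enter (5,2) at t=0.7621
    y: enter (5,1) at t=1.6200
    x: enter (4,1) at t=1.9168
    x: enter (3,1) at t=3.0715
    y: enter (3,0) at t=3.6200 ← occupied
  → r_3 = 3.6200
beam 4: φ=0°, α=255°
  dir = (cos 255°, sin 255°) = (-0.2588, -0.9659); from cell (6,2)
  next x-line at t=2.5500, next y-line at t=0.8386; Δt_x=3.8637, Δt_y=1.0353
    y: enter (6,1) at t=0.8386
    y: enter (6,0) at t=1.8738 ← occupied
  → r_4 = 1.8738
beam 5: φ=45°, α=300°
  dir = (cos 300°, sin 300°) = (0.5000, -0.8660); from cell (6,2)
  next x-line at t=0.6800, next y-line at t=0.9353; Δt_x=2.0000, Δt_y=1.1547
    x: enter (7,2) at t=0.6800
    y: enter (7,1) at t=0.9353
    y: enter (7,0) at t=2.0900 ← occupied
  → r_5 = 2.0900
beam 6: φ=90°, α=345°
  dir = (cos 345°, sin 345°) = (0.9659, -0.2588); from cell (6,2)
  next x-line at t=0.3520, next y-line at t=3.1296; Δt_x=1.0353, Δt_y=3.8637
    x: enter (7,2) at t=0.3520
    x: enter (8,2) at t=1.3873 ← occupied
  → r_6 = 1.3873
beam 7: φ=135°, α=30°
  dir = (cos 30°, sin 30°) = (0.8660, 0.5000); from cell (6,2)
  next x-line at t=0.3926, next y-line at t=0.3800; Δt_x=1.1547, Δt_y=2.0000
    y: enter (6,3) at t=0.3800
    x: enter (7,3) at t=0.3926
    x: enter (8,3) at t=1.5473 ← occupied
  → r_7 = 1.5473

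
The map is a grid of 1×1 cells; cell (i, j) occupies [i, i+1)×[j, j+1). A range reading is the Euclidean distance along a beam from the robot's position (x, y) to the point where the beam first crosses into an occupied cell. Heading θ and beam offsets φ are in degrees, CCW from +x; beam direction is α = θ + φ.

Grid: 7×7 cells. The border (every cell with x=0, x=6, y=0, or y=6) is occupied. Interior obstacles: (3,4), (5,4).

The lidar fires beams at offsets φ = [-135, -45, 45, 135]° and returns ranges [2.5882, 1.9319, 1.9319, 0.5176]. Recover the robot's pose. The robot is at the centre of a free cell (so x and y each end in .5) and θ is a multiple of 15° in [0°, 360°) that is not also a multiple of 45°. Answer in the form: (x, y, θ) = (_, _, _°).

(x, y, θ) = (1.5, 3.5, 60°)

Enumerate (i+0.5, j+0.5, θ) over the 23 free cells and 16 admissible headings. For each, cast all 4 beams and compare to the given ranges.
  (1.5, 3.5, 255°): beam 1 = 1.0000 ≠ 2.5882 ✗
  (3.5, 2.5, 255°): beam 1 = 4.0415 ≠ 2.5882 ✗
  (4.5, 2.5, 105°): beam 1 = 1.7321 ≠ 2.5882 ✗
  (4.5, 4.5, 330°): beam 1 = 0.5176 ≠ 2.5882 ✗
  …
  (1.5, 3.5, 60°): r_1=2.5882, r_2=1.9319, r_3=1.9319, r_4=0.5176 — all match ✓
Unique over the lattice → pose = (1.5, 3.5, 60°).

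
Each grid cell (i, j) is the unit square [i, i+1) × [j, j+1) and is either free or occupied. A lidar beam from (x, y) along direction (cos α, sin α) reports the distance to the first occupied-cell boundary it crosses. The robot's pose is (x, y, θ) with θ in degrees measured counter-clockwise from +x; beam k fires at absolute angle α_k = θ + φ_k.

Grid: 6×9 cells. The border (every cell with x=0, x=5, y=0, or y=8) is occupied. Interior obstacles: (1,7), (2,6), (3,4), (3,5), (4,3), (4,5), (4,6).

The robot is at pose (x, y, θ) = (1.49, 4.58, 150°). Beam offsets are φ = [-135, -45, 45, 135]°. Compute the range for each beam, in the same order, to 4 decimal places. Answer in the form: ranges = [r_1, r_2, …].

ranges = [1.5633, 1.8932, 0.5073, 3.7063]

beam 1: φ=-135°, α=15°
  dir = (cos 15°, sin 15°) = (0.9659, 0.2588); from cell (1,4)
  next x-line at t=0.5280, next y-line at t=1.6228; Δt_x=1.0353, Δt_y=3.8637
    x: enter (2,4) at t=0.5280
    x: enter (3,4) at t=1.5633 ← occupied
  → r_1 = 1.5633
beam 2: φ=-45°, α=105°
  dir = (cos 105°, sin 105°) = (-0.2588, 0.9659); from cell (1,4)
  next x-line at t=1.8932, next y-line at t=0.4348; Δt_x=3.8637, Δt_y=1.0353
    y: enter (1,5) at t=0.4348
    y: enter (1,6) at t=1.4701
    x: enter (0,6) at t=1.8932 ← occupied
  → r_2 = 1.8932
beam 3: φ=45°, α=195°
  dir = (cos 195°, sin 195°) = (-0.9659, -0.2588); from cell (1,4)
  next x-line at t=0.5073, next y-line at t=2.2409; Δt_x=1.0353, Δt_y=3.8637
    x: enter (0,4) at t=0.5073 ← occupied
  → r_3 = 0.5073
beam 4: φ=135°, α=285°
  dir = (cos 285°, sin 285°) = (0.2588, -0.9659); from cell (1,4)
  next x-line at t=1.9705, next y-line at t=0.6005; Δt_x=3.8637, Δt_y=1.0353
    y: enter (1,3) at t=0.6005
    y: enter (1,2) at t=1.6357
    x: enter (2,2) at t=1.9705
    y: enter (2,1) at t=2.6710
    y: enter (2,0) at t=3.7063 ← occupied
  → r_4 = 3.7063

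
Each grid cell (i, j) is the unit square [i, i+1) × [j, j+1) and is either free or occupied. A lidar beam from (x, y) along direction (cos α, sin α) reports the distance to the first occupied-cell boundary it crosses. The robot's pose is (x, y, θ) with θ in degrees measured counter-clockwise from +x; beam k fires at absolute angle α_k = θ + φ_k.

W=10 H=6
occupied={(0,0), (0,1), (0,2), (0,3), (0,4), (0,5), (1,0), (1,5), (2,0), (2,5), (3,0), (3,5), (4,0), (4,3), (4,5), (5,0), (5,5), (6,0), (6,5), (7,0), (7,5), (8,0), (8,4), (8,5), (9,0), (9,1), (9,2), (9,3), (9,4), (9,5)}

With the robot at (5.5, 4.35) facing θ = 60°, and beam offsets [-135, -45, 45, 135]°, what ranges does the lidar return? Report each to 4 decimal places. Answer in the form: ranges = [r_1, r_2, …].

ranges = [3.4682, 2.5114, 0.6729, 1.3523]

beam 1: φ=-135°, α=285°
  dir = (cos 285°, sin 285°) = (0.2588, -0.9659); from cell (5,4)
  next x-line at t=1.9319, next y-line at t=0.3623; Δt_x=3.8637, Δt_y=1.0353
    y: enter (5,3) at t=0.3623
    y: enter (5,2) at t=1.3976
    x: enter (6,2) at t=1.9319
    y: enter (6,1) at t=2.4329
    y: enter (6,0) at t=3.4682 ← occupied
  → r_1 = 3.4682
beam 2: φ=-45°, α=15°
  dir = (cos 15°, sin 15°) = (0.9659, 0.2588); from cell (5,4)
  next x-line at t=0.5176, next y-line at t=2.5114; Δt_x=1.0353, Δt_y=3.8637
    x: enter (6,4) at t=0.5176
    x: enter (7,4) at t=1.5529
    y: enter (7,5) at t=2.5114 ← occupied
  → r_2 = 2.5114
beam 3: φ=45°, α=105°
  dir = (cos 105°, sin 105°) = (-0.2588, 0.9659); from cell (5,4)
  next x-line at t=1.9319, next y-line at t=0.6729; Δt_x=3.8637, Δt_y=1.0353
    y: enter (5,5) at t=0.6729 ← occupied
  → r_3 = 0.6729
beam 4: φ=135°, α=195°
  dir = (cos 195°, sin 195°) = (-0.9659, -0.2588); from cell (5,4)
  next x-line at t=0.5176, next y-line at t=1.3523; Δt_x=1.0353, Δt_y=3.8637
    x: enter (4,4) at t=0.5176
    y: enter (4,3) at t=1.3523 ← occupied
  → r_4 = 1.3523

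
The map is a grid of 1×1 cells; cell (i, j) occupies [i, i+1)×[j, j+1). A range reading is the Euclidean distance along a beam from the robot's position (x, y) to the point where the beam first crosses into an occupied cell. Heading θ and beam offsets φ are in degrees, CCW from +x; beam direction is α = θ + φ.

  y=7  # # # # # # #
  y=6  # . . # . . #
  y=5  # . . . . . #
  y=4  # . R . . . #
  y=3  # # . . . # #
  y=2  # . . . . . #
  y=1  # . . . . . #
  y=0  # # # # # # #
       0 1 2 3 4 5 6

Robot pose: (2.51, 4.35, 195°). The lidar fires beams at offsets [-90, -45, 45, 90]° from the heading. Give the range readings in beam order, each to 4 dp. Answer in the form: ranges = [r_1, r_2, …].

ranges = [2.7435, 1.7436, 1.0200, 3.4682]

beam 1: φ=-90°, α=105°
  d=(-0.2588,0.9659)  start (2,4)  tX=1.9705 tY=0.6729  stride 1/|dx|=3.8637 1/|dy|=1.0353
    cross y-line → (2,5), t=0.6729
    cross y-line → (2,6), t=1.7082
    cross x-line → (1,6), t=1.9705
    cross y-line → (1,7), t=2.7435 (wall)
  → r_1 = 2.7435
beam 2: φ=-45°, α=150°
  d=(-0.8660,0.5000)  start (2,4)  tX=0.5889 tY=1.3000  stride 1/|dx|=1.1547 1/|dy|=2.0000
    cross x-line → (1,4), t=0.5889
    cross y-line → (1,5), t=1.3000
    cross x-line → (0,5), t=1.7436 (wall)
  → r_2 = 1.7436
beam 3: φ=45°, α=240°
  d=(-0.5000,-0.8660)  start (2,4)  tX=1.0200 tY=0.4041  stride 1/|dx|=2.0000 1/|dy|=1.1547
    cross y-line → (2,3), t=0.4041
    cross x-line → (1,3), t=1.0200 (wall)
  → r_3 = 1.0200
beam 4: φ=90°, α=285°
  d=(0.2588,-0.9659)  start (2,4)  tX=1.8932 tY=0.3623  stride 1/|dx|=3.8637 1/|dy|=1.0353
    cross y-line → (2,3), t=0.3623
    cross y-line → (2,2), t=1.3976
    cross x-line → (3,2), t=1.8932
    cross y-line → (3,1), t=2.4329
    cross y-line → (3,0), t=3.4682 (wall)
  → r_4 = 3.4682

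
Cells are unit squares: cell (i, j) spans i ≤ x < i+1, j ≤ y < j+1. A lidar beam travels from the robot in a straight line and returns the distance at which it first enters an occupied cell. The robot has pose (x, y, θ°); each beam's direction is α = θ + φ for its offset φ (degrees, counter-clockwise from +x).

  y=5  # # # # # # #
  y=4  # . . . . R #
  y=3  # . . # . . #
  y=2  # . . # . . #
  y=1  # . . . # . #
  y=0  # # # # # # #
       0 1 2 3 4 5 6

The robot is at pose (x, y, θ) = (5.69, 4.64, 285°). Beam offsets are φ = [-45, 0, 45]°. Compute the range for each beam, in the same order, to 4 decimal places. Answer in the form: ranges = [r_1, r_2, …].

ranges = [3.0484, 1.1977, 0.3580]

beam 1: φ=-45°, α=240°
  d=(-0.5000,-0.8660)  start (5,4)  tX=1.3800 tY=0.7390  stride 1/|dx|=2.0000 1/|dy|=1.1547
    cross y-line → (5,3), t=0.7390
    cross x-line → (4,3), t=1.3800
    cross y-line → (4,2), t=1.8937
    cross y-line → (4,1), t=3.0484 (wall)
  → r_1 = 3.0484
beam 2: φ=0°, α=285°
  d=(0.2588,-0.9659)  start (5,4)  tX=1.1977 tY=0.6626  stride 1/|dx|=3.8637 1/|dy|=1.0353
    cross y-line → (5,3), t=0.6626
    cross x-line → (6,3), t=1.1977 (wall)
  → r_2 = 1.1977
beam 3: φ=45°, α=330°
  d=(0.8660,-0.5000)  start (5,4)  tX=0.3580 tY=1.2800  stride 1/|dx|=1.1547 1/|dy|=2.0000
    cross x-line → (6,4), t=0.3580 (wall)
  → r_3 = 0.3580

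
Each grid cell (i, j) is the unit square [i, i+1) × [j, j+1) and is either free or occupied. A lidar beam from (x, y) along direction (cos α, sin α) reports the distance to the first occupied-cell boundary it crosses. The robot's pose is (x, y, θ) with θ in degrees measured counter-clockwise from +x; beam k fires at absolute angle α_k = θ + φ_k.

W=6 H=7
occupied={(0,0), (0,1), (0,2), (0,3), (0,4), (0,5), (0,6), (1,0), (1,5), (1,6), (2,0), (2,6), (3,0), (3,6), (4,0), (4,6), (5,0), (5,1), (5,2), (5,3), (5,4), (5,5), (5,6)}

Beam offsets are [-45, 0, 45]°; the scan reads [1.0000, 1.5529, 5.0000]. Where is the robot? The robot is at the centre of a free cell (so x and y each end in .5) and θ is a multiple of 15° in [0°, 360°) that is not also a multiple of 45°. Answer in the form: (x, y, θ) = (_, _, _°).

Candidates: 19 free-cell centres × 16 headings = 304 poses. Raycast each; keep the one whose scan matches to 4 dp.
  (4.5, 4.5, 195°): beam 1 = 2.8868 ≠ 1.0000 ✗
  (4.5, 3.5, 255°): beam 1 = 4.0415 ≠ 1.0000 ✗
  (3.5, 3.5, 30°): beam 1 = 1.5529 ≠ 1.0000 ✗
  …
  (3.5, 5.5, 195°): r_1=1.0000, r_2=1.5529, r_3=5.0000 — all match ✓
Unique over the lattice → pose = (3.5, 5.5, 195°).

(x, y, θ) = (3.5, 5.5, 195°)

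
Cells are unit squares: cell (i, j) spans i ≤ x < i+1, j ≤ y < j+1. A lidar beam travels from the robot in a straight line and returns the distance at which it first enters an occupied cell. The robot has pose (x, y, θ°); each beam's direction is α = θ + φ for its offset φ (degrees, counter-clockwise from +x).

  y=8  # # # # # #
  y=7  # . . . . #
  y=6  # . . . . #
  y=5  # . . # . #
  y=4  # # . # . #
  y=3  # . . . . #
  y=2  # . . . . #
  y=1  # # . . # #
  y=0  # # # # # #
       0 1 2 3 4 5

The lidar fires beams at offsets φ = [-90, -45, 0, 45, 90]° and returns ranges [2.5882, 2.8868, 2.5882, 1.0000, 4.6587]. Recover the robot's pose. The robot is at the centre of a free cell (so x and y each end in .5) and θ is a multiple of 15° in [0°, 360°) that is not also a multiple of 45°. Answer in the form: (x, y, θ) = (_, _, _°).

The pose lattice has 23·16 = 368 candidates. Test each by forward raycasting.
  (1.5, 2.5, 330°): beam 1 = 0.5774 ≠ 2.5882 ✗
  (1.5, 5.5, 105°): beam 1 = 1.5529 ≠ 2.5882 ✗
  (2.5, 5.5, 345°): beam 1 = 3.6235 ≠ 2.5882 ✗
  (2.5, 2.5, 285°): beam 1 = 1.5529 ≠ 2.5882 ✗
  …
  (2.5, 3.5, 15°): r_1=2.5882, r_2=2.8868, r_3=2.5882, r_4=1.0000, r_5=4.6587 — all match ✓
Only this pose fits every beam.

(x, y, θ) = (2.5, 3.5, 15°)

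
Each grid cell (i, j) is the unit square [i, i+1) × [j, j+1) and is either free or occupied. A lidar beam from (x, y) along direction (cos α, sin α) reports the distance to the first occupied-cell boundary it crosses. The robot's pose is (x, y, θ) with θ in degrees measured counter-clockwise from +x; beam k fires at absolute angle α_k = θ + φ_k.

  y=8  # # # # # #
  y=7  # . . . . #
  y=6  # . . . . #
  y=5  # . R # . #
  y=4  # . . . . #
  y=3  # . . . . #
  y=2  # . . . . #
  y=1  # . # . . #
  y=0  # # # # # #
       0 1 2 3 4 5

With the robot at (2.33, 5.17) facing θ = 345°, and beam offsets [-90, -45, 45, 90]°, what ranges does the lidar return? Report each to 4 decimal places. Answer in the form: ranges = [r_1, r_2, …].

ranges = [4.3171, 4.8151, 0.7736, 2.9298]

beam 1: φ=-90°, α=255°
  dir = (cos 255°, sin 255°) = (-0.2588, -0.9659); from cell (2,5)
  next x-line at t=1.2750, next y-line at t=0.1760; Δt_x=3.8637, Δt_y=1.0353
    y: enter (2,4) at t=0.1760
    y: enter (2,3) at t=1.2113
    x: enter (1,3) at t=1.2750
    y: enter (1,2) at t=2.2465
    y: enter (1,1) at t=3.2818
    y: enter (1,0) at t=4.3171 ← occupied
  → r_1 = 4.3171
beam 2: φ=-45°, α=300°
  dir = (cos 300°, sin 300°) = (0.5000, -0.8660); from cell (2,5)
  next x-line at t=1.3400, next y-line at t=0.1963; Δt_x=2.0000, Δt_y=1.1547
    y: enter (2,4) at t=0.1963
    x: enter (3,4) at t=1.3400
    y: enter (3,3) at t=1.3510
    y: enter (3,2) at t=2.5057
    x: enter (4,2) at t=3.3400
    y: enter (4,1) at t=3.6604
    y: enter (4,0) at t=4.8151 ← occupied
  → r_2 = 4.8151
beam 3: φ=45°, α=30°
  dir = (cos 30°, sin 30°) = (0.8660, 0.5000); from cell (2,5)
  next x-line at t=0.7736, next y-line at t=1.6600; Δt_x=1.1547, Δt_y=2.0000
    x: enter (3,5) at t=0.7736 ← occupied
  → r_3 = 0.7736
beam 4: φ=90°, α=75°
  dir = (cos 75°, sin 75°) = (0.2588, 0.9659); from cell (2,5)
  next x-line at t=2.5887, next y-line at t=0.8593; Δt_x=3.8637, Δt_y=1.0353
    y: enter (2,6) at t=0.8593
    y: enter (2,7) at t=1.8946
    x: enter (3,7) at t=2.5887
    y: enter (3,8) at t=2.9298 ← occupied
  → r_4 = 2.9298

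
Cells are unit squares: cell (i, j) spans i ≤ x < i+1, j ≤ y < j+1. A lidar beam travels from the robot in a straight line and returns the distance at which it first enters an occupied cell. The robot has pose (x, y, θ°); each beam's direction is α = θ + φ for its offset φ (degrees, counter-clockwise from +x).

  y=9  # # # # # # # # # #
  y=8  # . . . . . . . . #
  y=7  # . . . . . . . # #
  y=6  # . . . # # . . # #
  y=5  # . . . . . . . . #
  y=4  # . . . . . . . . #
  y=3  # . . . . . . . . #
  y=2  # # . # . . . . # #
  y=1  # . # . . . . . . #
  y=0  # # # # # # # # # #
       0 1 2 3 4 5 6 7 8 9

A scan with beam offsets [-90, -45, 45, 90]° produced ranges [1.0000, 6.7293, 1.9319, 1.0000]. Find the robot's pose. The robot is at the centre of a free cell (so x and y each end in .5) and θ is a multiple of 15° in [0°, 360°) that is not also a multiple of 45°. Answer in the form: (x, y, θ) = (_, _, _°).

(x, y, θ) = (7.5, 8.5, 240°)

Candidates: 56 free-cell centres × 16 headings = 896 poses. Raycast each; keep the one whose scan matches to 4 dp.
  (5.5, 2.5, 150°): beam 1 = 5.0000 ≠ 1.0000 ✗
  (7.5, 1.5, 255°): beam 1 = 3.6235 ≠ 1.0000 ✗
  (5.5, 4.5, 300°): beam 1 = 4.0415 ≠ 1.0000 ✗
  (3.5, 3.5, 30°): beam 1 = 0.5774 ≠ 1.0000 ✗
  (8.5, 1.5, 15°): beam 1 = 0.5176 ≠ 1.0000 ✗
  …
  (7.5, 8.5, 240°): r_1=1.0000, r_2=6.7293, r_3=1.9319, r_4=1.0000 — all match ✓
Unique over the lattice → pose = (7.5, 8.5, 240°).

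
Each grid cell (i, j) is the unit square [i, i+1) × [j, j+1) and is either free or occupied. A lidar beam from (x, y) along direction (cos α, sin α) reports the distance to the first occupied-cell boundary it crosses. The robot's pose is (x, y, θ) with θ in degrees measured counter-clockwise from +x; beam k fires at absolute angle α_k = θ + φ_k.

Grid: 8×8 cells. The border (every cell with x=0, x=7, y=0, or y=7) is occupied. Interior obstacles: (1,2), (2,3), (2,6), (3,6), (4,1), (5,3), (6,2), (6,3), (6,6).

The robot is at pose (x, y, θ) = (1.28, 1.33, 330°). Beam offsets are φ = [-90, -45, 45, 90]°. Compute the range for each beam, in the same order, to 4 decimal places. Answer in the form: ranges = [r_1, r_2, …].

beam 1: φ=-90°, α=240°
  dir = (cos 240°, sin 240°) = (-0.5000, -0.8660); from cell (1,1)
  next x-line at t=0.5600, next y-line at t=0.3811; Δt_x=2.0000, Δt_y=1.1547
    y: enter (1,0) at t=0.3811 ← occupied
  → r_1 = 0.3811
beam 2: φ=-45°, α=285°
  dir = (cos 285°, sin 285°) = (0.2588, -0.9659); from cell (1,1)
  next x-line at t=2.7819, next y-line at t=0.3416; Δt_x=3.8637, Δt_y=1.0353
    y: enter (1,0) at t=0.3416 ← occupied
  → r_2 = 0.3416
beam 3: φ=45°, α=15°
  dir = (cos 15°, sin 15°) = (0.9659, 0.2588); from cell (1,1)
  next x-line at t=0.7454, next y-line at t=2.5887; Δt_x=1.0353, Δt_y=3.8637
    x: enter (2,1) at t=0.7454
    x: enter (3,1) at t=1.7807
    y: enter (3,2) at t=2.5887
    x: enter (4,2) at t=2.8160
    x: enter (5,2) at t=3.8512
    x: enter (6,2) at t=4.8865 ← occupied
  → r_3 = 4.8865
beam 4: φ=90°, α=60°
  dir = (cos 60°, sin 60°) = (0.5000, 0.8660); from cell (1,1)
  next x-line at t=1.4400, next y-line at t=0.7736; Δt_x=2.0000, Δt_y=1.1547
    y: enter (1,2) at t=0.7736 ← occupied
  → r_4 = 0.7736

ranges = [0.3811, 0.3416, 4.8865, 0.7736]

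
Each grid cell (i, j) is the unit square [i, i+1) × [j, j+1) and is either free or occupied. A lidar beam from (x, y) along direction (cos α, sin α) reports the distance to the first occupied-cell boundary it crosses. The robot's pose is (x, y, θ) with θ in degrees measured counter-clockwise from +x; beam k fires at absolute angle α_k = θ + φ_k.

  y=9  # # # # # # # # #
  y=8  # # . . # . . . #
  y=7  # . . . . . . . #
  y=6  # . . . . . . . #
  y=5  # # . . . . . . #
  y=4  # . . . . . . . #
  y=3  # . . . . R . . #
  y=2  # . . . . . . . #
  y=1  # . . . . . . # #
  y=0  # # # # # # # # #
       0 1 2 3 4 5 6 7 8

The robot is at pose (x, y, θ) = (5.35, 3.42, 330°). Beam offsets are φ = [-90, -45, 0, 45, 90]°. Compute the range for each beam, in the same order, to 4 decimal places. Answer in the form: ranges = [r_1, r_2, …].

ranges = [2.7944, 2.5054, 2.8400, 2.7435, 5.3000]

beam 1: φ=-90°, α=240°
  d=(-0.5000,-0.8660)  start (5,3)  tX=0.7000 tY=0.4850  stride 1/|dx|=2.0000 1/|dy|=1.1547
    cross y-line → (5,2), t=0.4850
    cross x-line → (4,2), t=0.7000
    cross y-line → (4,1), t=1.6397
    cross x-line → (3,1), t=2.7000
    cross y-line → (3,0), t=2.7944 (wall)
  → r_1 = 2.7944
beam 2: φ=-45°, α=285°
  d=(0.2588,-0.9659)  start (5,3)  tX=2.5114 tY=0.4348  stride 1/|dx|=3.8637 1/|dy|=1.0353
    cross y-line → (5,2), t=0.4348
    cross y-line → (5,1), t=1.4701
    cross y-line → (5,0), t=2.5054 (wall)
  → r_2 = 2.5054
beam 3: φ=0°, α=330°
  d=(0.8660,-0.5000)  start (5,3)  tX=0.7506 tY=0.8400  stride 1/|dx|=1.1547 1/|dy|=2.0000
    cross x-line → (6,3), t=0.7506
    cross y-line → (6,2), t=0.8400
    cross x-line → (7,2), t=1.9053
    cross y-line → (7,1), t=2.8400 (wall)
  → r_3 = 2.8400
beam 4: φ=45°, α=15°
  d=(0.9659,0.2588)  start (5,3)  tX=0.6729 tY=2.2409  stride 1/|dx|=1.0353 1/|dy|=3.8637
    cross x-line → (6,3), t=0.6729
    cross x-line → (7,3), t=1.7082
    cross y-line → (7,4), t=2.2409
    cross x-line → (8,4), t=2.7435 (wall)
  → r_4 = 2.7435
beam 5: φ=90°, α=60°
  d=(0.5000,0.8660)  start (5,3)  tX=1.3000 tY=0.6697  stride 1/|dx|=2.0000 1/|dy|=1.1547
    cross y-line → (5,4), t=0.6697
    cross x-line → (6,4), t=1.3000
    cross y-line → (6,5), t=1.8244
    cross y-line → (6,6), t=2.9791
    cross x-line → (7,6), t=3.3000
    cross y-line → (7,7), t=4.1338
    cross y-line → (7,8), t=5.2885
    cross x-line → (8,8), t=5.3000 (wall)
  → r_5 = 5.3000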